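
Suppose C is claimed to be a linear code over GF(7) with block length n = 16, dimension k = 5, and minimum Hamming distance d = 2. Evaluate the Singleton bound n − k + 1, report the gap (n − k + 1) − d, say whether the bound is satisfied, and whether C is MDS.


Singleton RHS = n − k + 1 = 12, slack = 10, bound satisfied, not MDS.

Singleton bound: d ≤ n − k + 1.
Here n = 16, k = 5, so n − k + 1 = 12.
Given d = 2, check d ≤ 12: YES.
Slack = (n − k + 1) − d = 10.
The code is NOT MDS (slack = 10 > 0).
Description: the claimed parameters are [16, 5, 2]_7; such a code would be non-MDS.


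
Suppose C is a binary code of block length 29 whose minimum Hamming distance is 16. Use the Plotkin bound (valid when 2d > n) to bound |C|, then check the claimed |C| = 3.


Plotkin bound M ≤ 10; given |C| = 3 ≤ bound (satisfied).

Check applicability: 2d = 32, n = 29.
2d − n = 3 > 0, so Plotkin applies.
Compute d/(2d−n) = 16/3 ≈ 5.3333.
⌊d/(2d−n)⌋ = 5.
Plotkin bound: M ≤ 2·5 = 10.
Given |C| = 3, check: satisfied.
This |C| is below the Plotkin bound.


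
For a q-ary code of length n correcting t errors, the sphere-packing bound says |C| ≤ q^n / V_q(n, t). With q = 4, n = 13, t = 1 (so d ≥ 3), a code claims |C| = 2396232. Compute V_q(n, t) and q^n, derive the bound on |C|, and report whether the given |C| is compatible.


V_q(n, t) = 40, q^n = 67108864, Hamming bound = 1677721, |C| = 2396232 > bound (violated).

Step 1: Compute V_q(n, t) = Σ_{j=0}^1 C(n, j) (q−1)^j.
  j = 0: C(13,0)·(3)^0 = 1·1 = 1.
  j = 1: C(13,1)·(3)^1 = 13·3 = 39.
  V_q(n, t) = 1 + 39 = 40.
Step 2: q^n = 4^13 = 67108864.
Step 3: Hamming bound ⌊q^n / V_q(n,t)⌋ = ⌊67108864/40⌋ = 1677721.
Step 4: Compare |C| = 2396232 to 1677721: violated.
The claimed |C| lies above the Hamming bound, so no 4-ary code of length 13 with d ≥ 3 can have 2396232 codewords.


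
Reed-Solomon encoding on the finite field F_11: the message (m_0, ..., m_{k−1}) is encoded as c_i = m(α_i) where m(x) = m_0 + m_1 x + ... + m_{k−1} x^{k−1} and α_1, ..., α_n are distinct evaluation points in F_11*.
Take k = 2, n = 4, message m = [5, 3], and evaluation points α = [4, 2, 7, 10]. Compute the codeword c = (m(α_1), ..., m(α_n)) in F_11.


c = [6, 0, 4, 2]

Message polynomial: m(x) = 5 + 3·x (mod 11).
For each evaluation point α_i, compute m(α_i) mod 11:
  α_1 = 4: Horner steps 3 → 6, so m(4) = 6.
  α_2 = 2: Horner steps 3 → 0, so m(2) = 0.
  α_3 = 7: Horner steps 3 → 4, so m(7) = 4.
  α_4 = 10: Horner steps 3 → 2, so m(10) = 2.
Codeword c = [6, 0, 4, 2] ∈ F_11^4.


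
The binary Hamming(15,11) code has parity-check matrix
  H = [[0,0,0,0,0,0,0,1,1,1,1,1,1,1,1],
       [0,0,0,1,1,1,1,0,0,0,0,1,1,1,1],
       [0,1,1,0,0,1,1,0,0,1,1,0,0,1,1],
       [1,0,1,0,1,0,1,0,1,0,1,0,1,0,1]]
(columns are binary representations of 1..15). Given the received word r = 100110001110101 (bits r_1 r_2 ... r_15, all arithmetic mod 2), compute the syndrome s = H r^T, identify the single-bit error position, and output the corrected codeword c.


s = (1, 0, 1, 0)^T, error position = 10, corrected codeword c = 100110001010101

Compute s = H r^T mod 2 one row at a time:
  s_1 = 0 + 1 + 1 + 1 + 0 + 1 + 0 + 1 = 5 ≡ 1 (mod 2).
  s_2 = 1 + 1 + 0 + 0 + 0 + 1 + 0 + 1 = 4 ≡ 0 (mod 2).
  s_3 = 0 + 0 + 0 + 0 + 1 + 1 + 0 + 1 = 3 ≡ 1 (mod 2).
  s_4 = 1 + 0 + 1 + 0 + 1 + 1 + 1 + 1 = 6 ≡ 0 (mod 2).
s = (1, 0, 1, 0)^T — this equals column 10 of H (binary 1010), so error is at position 10.
Correct: flip bit 10 of r = 100110001110101 to get c = 100110001010101.


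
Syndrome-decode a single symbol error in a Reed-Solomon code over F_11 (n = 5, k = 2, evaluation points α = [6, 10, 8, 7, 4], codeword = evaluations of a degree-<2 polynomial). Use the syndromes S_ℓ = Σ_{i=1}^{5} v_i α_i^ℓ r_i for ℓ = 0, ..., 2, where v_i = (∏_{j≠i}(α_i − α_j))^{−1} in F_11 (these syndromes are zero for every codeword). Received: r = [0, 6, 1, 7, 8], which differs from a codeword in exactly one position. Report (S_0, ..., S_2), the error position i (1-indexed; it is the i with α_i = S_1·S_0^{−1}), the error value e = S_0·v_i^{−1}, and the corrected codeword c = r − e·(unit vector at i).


S = (7, 1, 8), error at position 3, error magnitude e = 9, c = [0, 6, 3, 7, 8].

Step 1: column multipliers v_i = (∏_{j≠i}(α_i − α_j))^{−1} mod 11.
  i = 1 (α = 6): (6−10)(6−8)(6−7)(6−4) = (−4)·(−2)·(−1)·2 = −16 ≡ 6, so v_1 = 6^{−1} = 2 (mod 11).
  i = 2 (α = 10): (10−6)(10−8)(10−7)(10−4) = 4·2·3·6 = 144 ≡ 1, so v_2 = 1^{−1} = 1 (mod 11).
  i = 3 (α = 8): (8−6)(8−10)(8−7)(8−4) = 2·(−2)·1·4 = −16 ≡ 6, so v_3 = 6^{−1} = 2 (mod 11).
  i = 4 (α = 7): (7−6)(7−10)(7−8)(7−4) = 1·(−3)·(−1)·3 = 9 ≡ 9, so v_4 = 9^{−1} = 5 (mod 11).
  i = 5 (α = 4): (4−6)(4−10)(4−8)(4−7) = (−2)·(−6)·(−4)·(−3) = 144 ≡ 1, so v_5 = 1^{−1} = 1 (mod 11).
  v = [2, 1, 2, 5, 1].
Step 2: syndromes of r = [0, 6, 1, 7, 8] (all sums mod 11).
  S_0 = Σ v_i r_i = 2·0 + 1·6 + 2·1 + 5·7 + 1·8 = 51 ≡ 7.
  S_1 = Σ v_i α_i r_i = 2·6·0 + 1·10·6 + 2·8·1 + 5·7·7 + 1·4·8 = 353 ≡ 1.
  α_i^2 mod 11 = [3, 1, 9, 5, 5].
  S_2 = Σ v_i α_i^2 r_i = 2·3·0 + 1·1·6 + 2·9·1 + 5·5·7 + 1·5·8 = 239 ≡ 8.
  S = (7, 1, 8) ≠ 0, so r is not a codeword (an error is present).
Step 3: locate the error. For a single error e at position i, S_ℓ = v_i·e·α_i^ℓ, so α_err = S_1/S_0.
  S_0^{−1} = 7^{−1} = 8 (mod 11), so α_err = 1·8 = 8 ≡ 8 = α_3. Error position i = 3.
  Consistency check: S_2/S_1 = 8·1 = 8 ≡ 8 = α_err ✓ (single-error assumption holds).
Step 4: error magnitude e = S_0/v_3 = S_0·∏_{j≠3}(α_3 − α_j) = 7·6 = 42 ≡ 9 (mod 11).
Step 5: correct position 3: c_3 = r_3 − e = 1 − 9 ≡ 3 (mod 11). Hence c = [0, 6, 3, 7, 8].
  Check: interpolating c through the α_i gives m(x) = 2 + 7·x (degree < 2) with m(α_i) = c_i for every i, so c is indeed a codeword.


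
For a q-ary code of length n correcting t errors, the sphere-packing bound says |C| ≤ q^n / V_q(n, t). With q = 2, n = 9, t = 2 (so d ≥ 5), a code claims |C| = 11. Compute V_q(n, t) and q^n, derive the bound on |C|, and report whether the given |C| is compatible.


V_q(n, t) = 46, q^n = 512, Hamming bound = 11, |C| = 11 ≤ bound (satisfied).

Step 1: Compute V_q(n, t) = Σ_{j=0}^2 C(n, j) (q−1)^j.
  j = 0: C(9,0)·(1)^0 = 1·1 = 1.
  j = 1: C(9,1)·(1)^1 = 9·1 = 9.
  j = 2: C(9,2)·(1)^2 = 36·1 = 36.
  V_q(n, t) = 1 + 9 + 36 = 46.
Step 2: q^n = 2^9 = 512.
Step 3: Hamming bound ⌊q^n / V_q(n,t)⌋ = ⌊512/46⌋ = 11.
Step 4: Compare |C| = 11 to 11: satisfied.
The claimed |C| lies at the Hamming bound (tight).


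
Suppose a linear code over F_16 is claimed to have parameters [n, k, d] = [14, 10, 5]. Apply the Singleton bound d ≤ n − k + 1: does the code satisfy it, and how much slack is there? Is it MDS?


Singleton RHS = n − k + 1 = 5, slack = 0, bound satisfied, MDS.

Singleton bound: d ≤ n − k + 1.
Here n = 14, k = 10, so n − k + 1 = 5.
Given d = 5, check d ≤ 5: YES.
Slack = (n − k + 1) − d = 0.
The code is MDS (slack = 0).
Description: the claimed parameters are [14, 10, 5]_16; such a code would be MDS (meets Singleton bound).


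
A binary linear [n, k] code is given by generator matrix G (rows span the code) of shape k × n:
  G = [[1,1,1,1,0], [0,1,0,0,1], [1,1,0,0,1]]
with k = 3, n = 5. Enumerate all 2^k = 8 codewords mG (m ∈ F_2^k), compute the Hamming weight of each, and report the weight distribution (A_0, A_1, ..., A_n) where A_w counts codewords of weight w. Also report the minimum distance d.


Weight distribution: A_0 = 1, A_1 = 1, A_2 = 1, A_3 = 3, A_4 = 2. Minimum distance d = 1.

Enumerate all 2^3 = 8 messages m ∈ F_2^3.
For each, compute codeword c = mG in F_2^5, then tally its weight.
  m = 000 → c = 00000, weight = 0.
  m = 100 → c = 11110, weight = 4.
  m = 010 → c = 01001, weight = 2.
  m = 110 → c = 10111, weight = 4.
  m = 001 → c = 11001, weight = 3.
  m = 101 → c = 00111, weight = 3.
  m = 011 → c = 10000, weight = 1.
  m = 111 → c = 01110, weight = 3.
Tally weights:
  weight 0: 1 codewords.
  weight 1: 1 codewords.
  weight 2: 1 codewords.
  weight 3: 3 codewords.
  weight 4: 2 codewords.
Minimum distance d = smallest w > 0 with A_w > 0 = 1.
Sanity: Σ A_w = 8 = 2^3 = 8 ✓.


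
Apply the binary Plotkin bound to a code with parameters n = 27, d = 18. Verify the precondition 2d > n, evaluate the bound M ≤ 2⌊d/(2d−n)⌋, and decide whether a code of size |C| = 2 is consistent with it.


Plotkin bound M ≤ 4; given |C| = 2 ≤ bound (satisfied).

Check applicability: 2d = 36, n = 27.
2d − n = 9 > 0, so Plotkin applies.
Compute d/(2d−n) = 18/9 ≈ 2.0000.
⌊d/(2d−n)⌋ = 2.
Plotkin bound: M ≤ 2·2 = 4.
Given |C| = 2, check: satisfied.
This |C| is below the Plotkin bound.


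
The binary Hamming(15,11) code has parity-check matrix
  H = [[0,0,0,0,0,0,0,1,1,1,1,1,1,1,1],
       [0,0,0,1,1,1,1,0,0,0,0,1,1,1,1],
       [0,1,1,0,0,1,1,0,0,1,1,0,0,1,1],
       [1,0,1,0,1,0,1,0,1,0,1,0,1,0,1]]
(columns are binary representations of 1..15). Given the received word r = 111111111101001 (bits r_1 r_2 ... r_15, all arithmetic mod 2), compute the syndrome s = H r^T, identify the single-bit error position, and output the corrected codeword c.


s = (1, 0, 0, 0)^T, error position = 8, corrected codeword c = 111111101101001

Compute s = H r^T mod 2 one row at a time:
  s_1 = 1 + 1 + 1 + 0 + 1 + 0 + 0 + 1 = 5 ≡ 1 (mod 2).
  s_2 = 1 + 1 + 1 + 1 + 1 + 0 + 0 + 1 = 6 ≡ 0 (mod 2).
  s_3 = 1 + 1 + 1 + 1 + 1 + 0 + 0 + 1 = 6 ≡ 0 (mod 2).
  s_4 = 1 + 1 + 1 + 1 + 1 + 0 + 0 + 1 = 6 ≡ 0 (mod 2).
s = (1, 0, 0, 0)^T — this equals column 8 of H (binary 1000), so error is at position 8.
Correct: flip bit 8 of r = 111111111101001 to get c = 111111101101001.


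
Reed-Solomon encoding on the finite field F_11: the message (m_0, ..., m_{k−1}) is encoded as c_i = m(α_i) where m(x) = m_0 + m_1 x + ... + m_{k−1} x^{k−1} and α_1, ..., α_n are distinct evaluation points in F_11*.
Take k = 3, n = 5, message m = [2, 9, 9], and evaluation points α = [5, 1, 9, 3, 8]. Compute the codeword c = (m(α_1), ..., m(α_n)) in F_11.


c = [8, 9, 9, 0, 1]

Message polynomial: m(x) = 2 + 9·x + 9·x^2 (mod 11).
For each evaluation point α_i, compute m(α_i) mod 11:
  α_1 = 5: Horner steps 9 → 10 → 8, so m(5) = 8.
  α_2 = 1: Horner steps 9 → 7 → 9, so m(1) = 9.
  α_3 = 9: Horner steps 9 → 2 → 9, so m(9) = 9.
  α_4 = 3: Horner steps 9 → 3 → 0, so m(3) = 0.
  α_5 = 8: Horner steps 9 → 4 → 1, so m(8) = 1.
Codeword c = [8, 9, 9, 0, 1] ∈ F_11^5.


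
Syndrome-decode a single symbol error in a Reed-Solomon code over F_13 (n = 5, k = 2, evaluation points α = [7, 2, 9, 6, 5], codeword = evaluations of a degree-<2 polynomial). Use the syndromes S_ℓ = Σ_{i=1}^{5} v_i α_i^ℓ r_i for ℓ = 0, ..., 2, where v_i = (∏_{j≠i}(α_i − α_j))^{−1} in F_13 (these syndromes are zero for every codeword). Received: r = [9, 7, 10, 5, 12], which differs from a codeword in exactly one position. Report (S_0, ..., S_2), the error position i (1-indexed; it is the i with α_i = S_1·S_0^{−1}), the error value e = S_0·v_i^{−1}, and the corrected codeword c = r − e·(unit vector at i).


S = (4, 2, 1), error at position 1, error magnitude e = 11, c = [11, 7, 10, 5, 12].

Step 1: column multipliers v_i = (∏_{j≠i}(α_i − α_j))^{−1} mod 13.
  i = 1 (α = 7): (7−2)(7−9)(7−6)(7−5) = 5·(−2)·1·2 = −20 ≡ 6, so v_1 = 6^{−1} = 11 (mod 13).
  i = 2 (α = 2): (2−7)(2−9)(2−6)(2−5) = (−5)·(−7)·(−4)·(−3) = 420 ≡ 4, so v_2 = 4^{−1} = 10 (mod 13).
  i = 3 (α = 9): (9−7)(9−2)(9−6)(9−5) = 2·7·3·4 = 168 ≡ 12, so v_3 = 12^{−1} = 12 (mod 13).
  i = 4 (α = 6): (6−7)(6−2)(6−9)(6−5) = (−1)·4·(−3)·1 = 12 ≡ 12, so v_4 = 12^{−1} = 12 (mod 13).
  i = 5 (α = 5): (5−7)(5−2)(5−9)(5−6) = (−2)·3·(−4)·(−1) = −24 ≡ 2, so v_5 = 2^{−1} = 7 (mod 13).
  v = [11, 10, 12, 12, 7].
Step 2: syndromes of r = [9, 7, 10, 5, 12] (all sums mod 13).
  S_0 = Σ v_i r_i = 11·9 + 10·7 + 12·10 + 12·5 + 7·12 = 433 ≡ 4.
  S_1 = Σ v_i α_i r_i = 11·7·9 + 10·2·7 + 12·9·10 + 12·6·5 + 7·5·12 = 2693 ≡ 2.
  α_i^2 mod 13 = [10, 4, 3, 10, 12].
  S_2 = Σ v_i α_i^2 r_i = 11·10·9 + 10·4·7 + 12·3·10 + 12·10·5 + 7·12·12 = 3238 ≡ 1.
  S = (4, 2, 1) ≠ 0, so r is not a codeword (an error is present).
Step 3: locate the error. For a single error e at position i, S_ℓ = v_i·e·α_i^ℓ, so α_err = S_1/S_0.
  S_0^{−1} = 4^{−1} = 10 (mod 13), so α_err = 2·10 = 20 ≡ 7 = α_1. Error position i = 1.
  Consistency check: S_2/S_1 = 1·7 = 7 ≡ 7 = α_err ✓ (single-error assumption holds).
Step 4: error magnitude e = S_0/v_1 = S_0·∏_{j≠1}(α_1 − α_j) = 4·6 = 24 ≡ 11 (mod 13).
Step 5: correct position 1: c_1 = r_1 − e = 9 − 11 ≡ 11 (mod 13). Hence c = [11, 7, 10, 5, 12].
  Check: interpolating c through the α_i gives m(x) = 8 + 6·x (degree < 2) with m(α_i) = c_i for every i, so c is indeed a codeword.


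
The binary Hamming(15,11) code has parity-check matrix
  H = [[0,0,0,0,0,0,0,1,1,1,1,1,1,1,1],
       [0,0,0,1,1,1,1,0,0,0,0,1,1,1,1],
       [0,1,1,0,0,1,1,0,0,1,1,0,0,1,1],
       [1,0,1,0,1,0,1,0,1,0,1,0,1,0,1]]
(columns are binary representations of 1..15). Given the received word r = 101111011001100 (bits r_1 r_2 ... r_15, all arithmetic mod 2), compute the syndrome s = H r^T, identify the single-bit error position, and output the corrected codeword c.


s = (0, 1, 0, 1)^T, error position = 5, corrected codeword c = 101101011001100

Compute s = H r^T mod 2 one row at a time:
  s_1 = 1 + 1 + 0 + 0 + 1 + 1 + 0 + 0 = 4 ≡ 0 (mod 2).
  s_2 = 1 + 1 + 1 + 0 + 1 + 1 + 0 + 0 = 5 ≡ 1 (mod 2).
  s_3 = 0 + 1 + 1 + 0 + 0 + 0 + 0 + 0 = 2 ≡ 0 (mod 2).
  s_4 = 1 + 1 + 1 + 0 + 1 + 0 + 1 + 0 = 5 ≡ 1 (mod 2).
s = (0, 1, 0, 1)^T — this equals column 5 of H (binary 0101), so error is at position 5.
Correct: flip bit 5 of r = 101111011001100 to get c = 101101011001100.


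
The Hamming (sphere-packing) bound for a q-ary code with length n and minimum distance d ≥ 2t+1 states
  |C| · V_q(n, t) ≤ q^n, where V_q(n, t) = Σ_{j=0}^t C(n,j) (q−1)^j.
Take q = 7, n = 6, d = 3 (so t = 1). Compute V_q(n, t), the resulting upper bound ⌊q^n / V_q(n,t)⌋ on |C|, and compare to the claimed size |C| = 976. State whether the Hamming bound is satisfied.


V_q(n, t) = 37, q^n = 117649, Hamming bound = 3179, |C| = 976 ≤ bound (satisfied).

Step 1: Compute V_q(n, t) = Σ_{j=0}^1 C(n, j) (q−1)^j.
  j = 0: C(6,0)·(6)^0 = 1·1 = 1.
  j = 1: C(6,1)·(6)^1 = 6·6 = 36.
  V_q(n, t) = 1 + 36 = 37.
Step 2: q^n = 7^6 = 117649.
Step 3: Hamming bound ⌊q^n / V_q(n,t)⌋ = ⌊117649/37⌋ = 3179.
Step 4: Compare |C| = 976 to 3179: satisfied.
The claimed |C| lies below the Hamming bound.


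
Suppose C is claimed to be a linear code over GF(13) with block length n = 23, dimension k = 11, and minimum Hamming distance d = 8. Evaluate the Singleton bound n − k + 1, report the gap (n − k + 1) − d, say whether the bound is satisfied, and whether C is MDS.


Singleton RHS = n − k + 1 = 13, slack = 5, bound satisfied, not MDS.

Singleton bound: d ≤ n − k + 1.
Here n = 23, k = 11, so n − k + 1 = 13.
Given d = 8, check d ≤ 13: YES.
Slack = (n − k + 1) − d = 5.
The code is NOT MDS (slack = 5 > 0).
Description: the claimed parameters are [23, 11, 8]_13; such a code would be non-MDS.


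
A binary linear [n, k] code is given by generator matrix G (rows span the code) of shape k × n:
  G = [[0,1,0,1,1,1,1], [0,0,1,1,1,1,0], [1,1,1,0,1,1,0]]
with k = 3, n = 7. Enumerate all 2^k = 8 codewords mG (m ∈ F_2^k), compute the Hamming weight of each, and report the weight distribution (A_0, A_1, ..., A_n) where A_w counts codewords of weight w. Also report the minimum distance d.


Weight distribution: A_0 = 1, A_3 = 2, A_4 = 3, A_5 = 2. Minimum distance d = 3.

Enumerate all 2^3 = 8 messages m ∈ F_2^3.
For each, compute codeword c = mG in F_2^7, then tally its weight.
  m = 000 → c = 0000000, weight = 0.
  m = 100 → c = 0101111, weight = 5.
  m = 010 → c = 0011110, weight = 4.
  m = 110 → c = 0110001, weight = 3.
  m = 001 → c = 1110110, weight = 5.
  m = 101 → c = 1011001, weight = 4.
  m = 011 → c = 1101000, weight = 3.
  m = 111 → c = 1000111, weight = 4.
Tally weights:
  weight 0: 1 codewords.
  weight 3: 2 codewords.
  weight 4: 3 codewords.
  weight 5: 2 codewords.
Minimum distance d = smallest w > 0 with A_w > 0 = 3.
Sanity: Σ A_w = 8 = 2^3 = 8 ✓.


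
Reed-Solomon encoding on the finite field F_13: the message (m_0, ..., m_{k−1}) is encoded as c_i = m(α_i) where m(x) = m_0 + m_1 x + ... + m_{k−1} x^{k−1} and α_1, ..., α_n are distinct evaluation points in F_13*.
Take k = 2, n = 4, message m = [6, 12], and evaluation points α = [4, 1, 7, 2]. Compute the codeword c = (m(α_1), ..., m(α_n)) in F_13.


c = [2, 5, 12, 4]

Message polynomial: m(x) = 6 + 12·x (mod 13).
For each evaluation point α_i, compute m(α_i) mod 13:
  α_1 = 4: Horner steps 12 → 2, so m(4) = 2.
  α_2 = 1: Horner steps 12 → 5, so m(1) = 5.
  α_3 = 7: Horner steps 12 → 12, so m(7) = 12.
  α_4 = 2: Horner steps 12 → 4, so m(2) = 4.
Codeword c = [2, 5, 12, 4] ∈ F_13^4.


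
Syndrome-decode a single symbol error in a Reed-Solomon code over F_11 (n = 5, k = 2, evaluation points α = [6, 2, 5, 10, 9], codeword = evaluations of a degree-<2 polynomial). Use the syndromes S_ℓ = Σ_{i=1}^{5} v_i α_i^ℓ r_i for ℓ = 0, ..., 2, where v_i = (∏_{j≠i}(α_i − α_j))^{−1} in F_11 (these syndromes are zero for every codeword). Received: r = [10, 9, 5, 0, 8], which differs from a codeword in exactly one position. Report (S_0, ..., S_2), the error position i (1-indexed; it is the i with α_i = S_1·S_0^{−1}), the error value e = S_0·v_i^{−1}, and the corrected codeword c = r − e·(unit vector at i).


S = (7, 2, 10), error at position 3, error magnitude e = 9, c = [10, 9, 7, 0, 8].

Step 1: column multipliers v_i = (∏_{j≠i}(α_i − α_j))^{−1} mod 11.
  i = 1 (α = 6): (6−2)(6−5)(6−10)(6−9) = 4·1·(−4)·(−3) = 48 ≡ 4, so v_1 = 4^{−1} = 3 (mod 11).
  i = 2 (α = 2): (2−6)(2−5)(2−10)(2−9) = (−4)·(−3)·(−8)·(−7) = 672 ≡ 1, so v_2 = 1^{−1} = 1 (mod 11).
  i = 3 (α = 5): (5−6)(5−2)(5−10)(5−9) = (−1)·3·(−5)·(−4) = −60 ≡ 6, so v_3 = 6^{−1} = 2 (mod 11).
  i = 4 (α = 10): (10−6)(10−2)(10−5)(10−9) = 4·8·5·1 = 160 ≡ 6, so v_4 = 6^{−1} = 2 (mod 11).
  i = 5 (α = 9): (9−6)(9−2)(9−5)(9−10) = 3·7·4·(−1) = −84 ≡ 4, so v_5 = 4^{−1} = 3 (mod 11).
  v = [3, 1, 2, 2, 3].
Step 2: syndromes of r = [10, 9, 5, 0, 8] (all sums mod 11).
  S_0 = Σ v_i r_i = 3·10 + 1·9 + 2·5 + 2·0 + 3·8 = 73 ≡ 7.
  S_1 = Σ v_i α_i r_i = 3·6·10 + 1·2·9 + 2·5·5 + 2·10·0 + 3·9·8 = 464 ≡ 2.
  α_i^2 mod 11 = [3, 4, 3, 1, 4].
  S_2 = Σ v_i α_i^2 r_i = 3·3·10 + 1·4·9 + 2·3·5 + 2·1·0 + 3·4·8 = 252 ≡ 10.
  S = (7, 2, 10) ≠ 0, so r is not a codeword (an error is present).
Step 3: locate the error. For a single error e at position i, S_ℓ = v_i·e·α_i^ℓ, so α_err = S_1/S_0.
  S_0^{−1} = 7^{−1} = 8 (mod 11), so α_err = 2·8 = 16 ≡ 5 = α_3. Error position i = 3.
  Consistency check: S_2/S_1 = 10·6 = 60 ≡ 5 = α_err ✓ (single-error assumption holds).
Step 4: error magnitude e = S_0/v_3 = S_0·∏_{j≠3}(α_3 − α_j) = 7·6 = 42 ≡ 9 (mod 11).
Step 5: correct position 3: c_3 = r_3 − e = 5 − 9 ≡ 7 (mod 11). Hence c = [10, 9, 7, 0, 8].
  Check: interpolating c through the α_i gives m(x) = 3 + 3·x (degree < 2) with m(α_i) = c_i for every i, so c is indeed a codeword.


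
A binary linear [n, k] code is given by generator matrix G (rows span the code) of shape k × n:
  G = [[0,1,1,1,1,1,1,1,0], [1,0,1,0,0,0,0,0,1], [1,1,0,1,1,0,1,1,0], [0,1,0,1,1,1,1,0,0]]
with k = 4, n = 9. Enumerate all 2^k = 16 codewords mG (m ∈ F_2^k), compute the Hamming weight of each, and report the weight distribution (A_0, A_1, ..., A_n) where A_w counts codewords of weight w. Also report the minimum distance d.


Weight distribution: A_0 = 1, A_2 = 2, A_3 = 4, A_4 = 1, A_5 = 2, A_6 = 2, A_7 = 2, A_8 = 2. Minimum distance d = 2.

Enumerate all 2^4 = 16 messages m ∈ F_2^4.
For each, compute codeword c = mG in F_2^9, then tally its weight.
  m = 0000 → c = 000000000, weight = 0.
  m = 1000 → c = 011111110, weight = 7.
  m = 0100 → c = 101000001, weight = 3.
  m = 1100 → c = 110111111, weight = 8.
  m = 0010 → c = 110110110, weight = 6.
  m = 1010 → c = 101001000, weight = 3.
  m = 0110 → c = 011110111, weight = 7.
  m = 1110 → c = 000001001, weight = 2.
  m = 0001 → c = 010111100, weight = 5.
  m = 1001 → c = 001000010, weight = 2.
  m = 0101 → c = 111111101, weight = 8.
  m = 1101 → c = 100000011, weight = 3.
  m = 0011 → c = 100001010, weight = 3.
  m = 1011 → c = 111110100, weight = 6.
  m = 0111 → c = 001001011, weight = 4.
  m = 1111 → c = 010110101, weight = 5.
Tally weights:
  weight 0: 1 codewords.
  weight 2: 2 codewords.
  weight 3: 4 codewords.
  weight 4: 1 codewords.
  weight 5: 2 codewords.
  weight 6: 2 codewords.
  weight 7: 2 codewords.
  weight 8: 2 codewords.
Minimum distance d = smallest w > 0 with A_w > 0 = 2.
Sanity: Σ A_w = 16 = 2^4 = 16 ✓.


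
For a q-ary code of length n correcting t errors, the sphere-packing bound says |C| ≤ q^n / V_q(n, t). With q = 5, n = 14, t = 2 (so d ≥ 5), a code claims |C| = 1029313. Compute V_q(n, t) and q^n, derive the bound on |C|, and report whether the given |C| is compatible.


V_q(n, t) = 1513, q^n = 6103515625, Hamming bound = 4034048, |C| = 1029313 ≤ bound (satisfied).

Step 1: Compute V_q(n, t) = Σ_{j=0}^2 C(n, j) (q−1)^j.
  j = 0: C(14,0)·(4)^0 = 1·1 = 1.
  j = 1: C(14,1)·(4)^1 = 14·4 = 56.
  j = 2: C(14,2)·(4)^2 = 91·16 = 1456.
  V_q(n, t) = 1 + 56 + 1456 = 1513.
Step 2: q^n = 5^14 = 6103515625.
Step 3: Hamming bound ⌊q^n / V_q(n,t)⌋ = ⌊6103515625/1513⌋ = 4034048.
Step 4: Compare |C| = 1029313 to 4034048: satisfied.
The claimed |C| lies below the Hamming bound.


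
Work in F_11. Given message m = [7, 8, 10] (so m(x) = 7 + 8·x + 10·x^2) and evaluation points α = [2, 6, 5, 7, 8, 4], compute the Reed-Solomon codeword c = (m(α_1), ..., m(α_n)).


c = [8, 8, 0, 3, 7, 1]

Message polynomial: m(x) = 7 + 8·x + 10·x^2 (mod 11).
For each evaluation point α_i, compute m(α_i) mod 11:
  α_1 = 2: Horner steps 10 → 6 → 8, so m(2) = 8.
  α_2 = 6: Horner steps 10 → 2 → 8, so m(6) = 8.
  α_3 = 5: Horner steps 10 → 3 → 0, so m(5) = 0.
  α_4 = 7: Horner steps 10 → 1 → 3, so m(7) = 3.
  α_5 = 8: Horner steps 10 → 0 → 7, so m(8) = 7.
  α_6 = 4: Horner steps 10 → 4 → 1, so m(4) = 1.
Codeword c = [8, 8, 0, 3, 7, 1] ∈ F_11^6.


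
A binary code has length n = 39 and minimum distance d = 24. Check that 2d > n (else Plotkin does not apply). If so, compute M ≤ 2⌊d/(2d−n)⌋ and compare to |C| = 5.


Plotkin bound M ≤ 4; given |C| = 5 > bound (violated).

Check applicability: 2d = 48, n = 39.
2d − n = 9 > 0, so Plotkin applies.
Compute d/(2d−n) = 24/9 ≈ 2.6667.
⌊d/(2d−n)⌋ = 2.
Plotkin bound: M ≤ 2·2 = 4.
Given |C| = 5, check: VIOLATED.
This |C| is above the Plotkin bound, so no binary code with n = 39, d = 24 and 5 codewords exists.


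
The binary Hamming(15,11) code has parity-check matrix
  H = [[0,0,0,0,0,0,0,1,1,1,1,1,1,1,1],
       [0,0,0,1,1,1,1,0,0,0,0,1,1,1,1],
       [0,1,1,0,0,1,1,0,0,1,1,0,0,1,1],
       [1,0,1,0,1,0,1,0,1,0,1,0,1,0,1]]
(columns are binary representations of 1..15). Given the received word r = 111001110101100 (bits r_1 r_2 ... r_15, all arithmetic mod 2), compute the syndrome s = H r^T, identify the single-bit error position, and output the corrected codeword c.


s = (0, 0, 1, 0)^T, error position = 2, corrected codeword c = 101001110101100

Compute s = H r^T mod 2 one row at a time:
  s_1 = 1 + 0 + 1 + 0 + 1 + 1 + 0 + 0 = 4 ≡ 0 (mod 2).
  s_2 = 0 + 0 + 1 + 1 + 1 + 1 + 0 + 0 = 4 ≡ 0 (mod 2).
  s_3 = 1 + 1 + 1 + 1 + 1 + 0 + 0 + 0 = 5 ≡ 1 (mod 2).
  s_4 = 1 + 1 + 0 + 1 + 0 + 0 + 1 + 0 = 4 ≡ 0 (mod 2).
s = (0, 0, 1, 0)^T — this equals column 2 of H (binary 0010), so error is at position 2.
Correct: flip bit 2 of r = 111001110101100 to get c = 101001110101100.


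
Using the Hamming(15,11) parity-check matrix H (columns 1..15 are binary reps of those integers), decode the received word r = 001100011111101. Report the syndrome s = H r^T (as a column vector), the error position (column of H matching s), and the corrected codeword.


s = (1, 0, 0, 1)^T, error position = 9, corrected codeword c = 001100010111101

Compute s = H r^T mod 2 one row at a time:
  s_1 = 1 + 1 + 1 + 1 + 1 + 1 + 0 + 1 = 7 ≡ 1 (mod 2).
  s_2 = 1 + 0 + 0 + 0 + 1 + 1 + 0 + 1 = 4 ≡ 0 (mod 2).
  s_3 = 0 + 1 + 0 + 0 + 1 + 1 + 0 + 1 = 4 ≡ 0 (mod 2).
  s_4 = 0 + 1 + 0 + 0 + 1 + 1 + 1 + 1 = 5 ≡ 1 (mod 2).
s = (1, 0, 0, 1)^T — this equals column 9 of H (binary 1001), so error is at position 9.
Correct: flip bit 9 of r = 001100011111101 to get c = 001100010111101.


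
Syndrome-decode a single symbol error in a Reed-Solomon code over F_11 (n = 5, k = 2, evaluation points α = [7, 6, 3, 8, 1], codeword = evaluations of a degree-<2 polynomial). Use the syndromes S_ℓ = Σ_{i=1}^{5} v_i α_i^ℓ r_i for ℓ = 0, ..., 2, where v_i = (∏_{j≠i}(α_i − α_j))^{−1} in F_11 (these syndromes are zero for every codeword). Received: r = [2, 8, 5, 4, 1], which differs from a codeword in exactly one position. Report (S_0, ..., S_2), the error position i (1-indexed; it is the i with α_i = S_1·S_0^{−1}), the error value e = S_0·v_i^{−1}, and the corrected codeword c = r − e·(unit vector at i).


S = (1, 6, 3), error at position 2, error magnitude e = 8, c = [2, 0, 5, 4, 1].

Step 1: column multipliers v_i = (∏_{j≠i}(α_i − α_j))^{−1} mod 11.
  i = 1 (α = 7): (7−6)(7−3)(7−8)(7−1) = 1·4·(−1)·6 = −24 ≡ 9, so v_1 = 9^{−1} = 5 (mod 11).
  i = 2 (α = 6): (6−7)(6−3)(6−8)(6−1) = (−1)·3·(−2)·5 = 30 ≡ 8, so v_2 = 8^{−1} = 7 (mod 11).
  i = 3 (α = 3): (3−7)(3−6)(3−8)(3−1) = (−4)·(−3)·(−5)·2 = −120 ≡ 1, so v_3 = 1^{−1} = 1 (mod 11).
  i = 4 (α = 8): (8−7)(8−6)(8−3)(8−1) = 1·2·5·7 = 70 ≡ 4, so v_4 = 4^{−1} = 3 (mod 11).
  i = 5 (α = 1): (1−7)(1−6)(1−3)(1−8) = (−6)·(−5)·(−2)·(−7) = 420 ≡ 2, so v_5 = 2^{−1} = 6 (mod 11).
  v = [5, 7, 1, 3, 6].
Step 2: syndromes of r = [2, 8, 5, 4, 1] (all sums mod 11).
  S_0 = Σ v_i r_i = 5·2 + 7·8 + 1·5 + 3·4 + 6·1 = 89 ≡ 1.
  S_1 = Σ v_i α_i r_i = 5·7·2 + 7·6·8 + 1·3·5 + 3·8·4 + 6·1·1 = 523 ≡ 6.
  α_i^2 mod 11 = [5, 3, 9, 9, 1].
  S_2 = Σ v_i α_i^2 r_i = 5·5·2 + 7·3·8 + 1·9·5 + 3·9·4 + 6·1·1 = 377 ≡ 3.
  S = (1, 6, 3) ≠ 0, so r is not a codeword (an error is present).
Step 3: locate the error. For a single error e at position i, S_ℓ = v_i·e·α_i^ℓ, so α_err = S_1/S_0.
  S_0^{−1} = 1^{−1} = 1 (mod 11), so α_err = 6·1 = 6 ≡ 6 = α_2. Error position i = 2.
  Consistency check: S_2/S_1 = 3·2 = 6 ≡ 6 = α_err ✓ (single-error assumption holds).
Step 4: error magnitude e = S_0/v_2 = S_0·∏_{j≠2}(α_2 − α_j) = 1·8 = 8 ≡ 8 (mod 11).
Step 5: correct position 2: c_2 = r_2 − e = 8 − 8 ≡ 0 (mod 11). Hence c = [2, 0, 5, 4, 1].
  Check: interpolating c through the α_i gives m(x) = 10 + 2·x (degree < 2) with m(α_i) = c_i for every i, so c is indeed a codeword.


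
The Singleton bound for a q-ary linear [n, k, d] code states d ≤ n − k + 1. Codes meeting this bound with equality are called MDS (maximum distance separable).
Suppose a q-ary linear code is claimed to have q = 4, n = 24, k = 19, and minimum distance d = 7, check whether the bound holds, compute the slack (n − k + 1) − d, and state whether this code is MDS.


Singleton RHS = n − k + 1 = 6, slack = -1, bound violated (no such code; not MDS).

Singleton bound: d ≤ n − k + 1.
Here n = 24, k = 19, so n − k + 1 = 6.
Given d = 7, check d ≤ 6: NO.
Slack = (n − k + 1) − d = -1.
The slack is negative: d = 7 exceeds n − k + 1 = 6 by 1, so the Singleton bound is violated and no linear [24, 19, 7]_4 code can exist. In particular it is not MDS (MDS requires d = n − k + 1 exactly).
Description: the claimed parameters are [24, 19, 7]_4; such a code would be impossible (violates the Singleton bound).


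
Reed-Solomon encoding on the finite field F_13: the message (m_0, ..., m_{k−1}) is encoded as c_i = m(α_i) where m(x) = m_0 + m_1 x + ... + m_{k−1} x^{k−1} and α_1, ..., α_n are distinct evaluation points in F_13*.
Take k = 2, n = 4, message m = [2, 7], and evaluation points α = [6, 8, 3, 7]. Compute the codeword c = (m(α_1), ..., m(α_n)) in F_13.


c = [5, 6, 10, 12]

Message polynomial: m(x) = 2 + 7·x (mod 13).
For each evaluation point α_i, compute m(α_i) mod 13:
  α_1 = 6: Horner steps 7 → 5, so m(6) = 5.
  α_2 = 8: Horner steps 7 → 6, so m(8) = 6.
  α_3 = 3: Horner steps 7 → 10, so m(3) = 10.
  α_4 = 7: Horner steps 7 → 12, so m(7) = 12.
Codeword c = [5, 6, 10, 12] ∈ F_13^4.


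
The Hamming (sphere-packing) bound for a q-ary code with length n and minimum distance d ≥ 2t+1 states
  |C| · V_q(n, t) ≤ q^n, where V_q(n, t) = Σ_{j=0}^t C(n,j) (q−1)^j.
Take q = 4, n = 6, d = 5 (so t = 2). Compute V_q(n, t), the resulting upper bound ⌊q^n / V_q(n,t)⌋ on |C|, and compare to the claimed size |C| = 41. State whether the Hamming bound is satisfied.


V_q(n, t) = 154, q^n = 4096, Hamming bound = 26, |C| = 41 > bound (violated).

Step 1: Compute V_q(n, t) = Σ_{j=0}^2 C(n, j) (q−1)^j.
  j = 0: C(6,0)·(3)^0 = 1·1 = 1.
  j = 1: C(6,1)·(3)^1 = 6·3 = 18.
  j = 2: C(6,2)·(3)^2 = 15·9 = 135.
  V_q(n, t) = 1 + 18 + 135 = 154.
Step 2: q^n = 4^6 = 4096.
Step 3: Hamming bound ⌊q^n / V_q(n,t)⌋ = ⌊4096/154⌋ = 26.
Step 4: Compare |C| = 41 to 26: violated.
The claimed |C| lies above the Hamming bound, so no 4-ary code of length 6 with d ≥ 5 can have 41 codewords.


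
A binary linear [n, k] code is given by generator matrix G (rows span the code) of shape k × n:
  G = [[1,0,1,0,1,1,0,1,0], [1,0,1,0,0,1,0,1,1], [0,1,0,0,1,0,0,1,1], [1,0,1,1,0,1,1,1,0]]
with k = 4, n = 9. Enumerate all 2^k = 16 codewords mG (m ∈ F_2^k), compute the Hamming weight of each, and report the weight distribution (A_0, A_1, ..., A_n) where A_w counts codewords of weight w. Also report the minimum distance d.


Weight distribution: A_0 = 1, A_2 = 2, A_3 = 2, A_4 = 1, A_5 = 6, A_6 = 2, A_8 = 2. Minimum distance d = 2.

Enumerate all 2^4 = 16 messages m ∈ F_2^4.
For each, compute codeword c = mG in F_2^9, then tally its weight.
  m = 0000 → c = 000000000, weight = 0.
  m = 1000 → c = 101011010, weight = 5.
  m = 0100 → c = 101001011, weight = 5.
  m = 1100 → c = 000010001, weight = 2.
  m = 0010 → c = 010010011, weight = 4.
  m = 1010 → c = 111001001, weight = 5.
  m = 0110 → c = 111011000, weight = 5.
  m = 1110 → c = 010000010, weight = 2.
  m = 0001 → c = 101101110, weight = 6.
  m = 1001 → c = 000110100, weight = 3.
  m = 0101 → c = 000100101, weight = 3.
  m = 1101 → c = 101111111, weight = 8.
  m = 0011 → c = 111111101, weight = 8.
  m = 1011 → c = 010100111, weight = 5.
  m = 0111 → c = 010110110, weight = 5.
  m = 1111 → c = 111101100, weight = 6.
Tally weights:
  weight 0: 1 codewords.
  weight 2: 2 codewords.
  weight 3: 2 codewords.
  weight 4: 1 codewords.
  weight 5: 6 codewords.
  weight 6: 2 codewords.
  weight 8: 2 codewords.
Minimum distance d = smallest w > 0 with A_w > 0 = 2.
Sanity: Σ A_w = 16 = 2^4 = 16 ✓.


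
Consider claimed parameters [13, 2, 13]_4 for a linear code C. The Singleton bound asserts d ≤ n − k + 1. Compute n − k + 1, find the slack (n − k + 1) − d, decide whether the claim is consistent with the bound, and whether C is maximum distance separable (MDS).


Singleton RHS = n − k + 1 = 12, slack = -1, bound violated (no such code; not MDS).

Singleton bound: d ≤ n − k + 1.
Here n = 13, k = 2, so n − k + 1 = 12.
Given d = 13, check d ≤ 12: NO.
Slack = (n − k + 1) − d = -1.
The slack is negative: d = 13 exceeds n − k + 1 = 12 by 1, so the Singleton bound is violated and no linear [13, 2, 13]_4 code can exist. In particular it is not MDS (MDS requires d = n − k + 1 exactly).
Description: the claimed parameters are [13, 2, 13]_4; such a code would be impossible (violates the Singleton bound).


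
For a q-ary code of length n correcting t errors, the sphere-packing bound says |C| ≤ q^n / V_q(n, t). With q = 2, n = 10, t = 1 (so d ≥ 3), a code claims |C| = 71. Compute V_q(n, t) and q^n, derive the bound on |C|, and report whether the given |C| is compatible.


V_q(n, t) = 11, q^n = 1024, Hamming bound = 93, |C| = 71 ≤ bound (satisfied).

Step 1: Compute V_q(n, t) = Σ_{j=0}^1 C(n, j) (q−1)^j.
  j = 0: C(10,0)·(1)^0 = 1·1 = 1.
  j = 1: C(10,1)·(1)^1 = 10·1 = 10.
  V_q(n, t) = 1 + 10 = 11.
Step 2: q^n = 2^10 = 1024.
Step 3: Hamming bound ⌊q^n / V_q(n,t)⌋ = ⌊1024/11⌋ = 93.
Step 4: Compare |C| = 71 to 93: satisfied.
The claimed |C| lies below the Hamming bound.


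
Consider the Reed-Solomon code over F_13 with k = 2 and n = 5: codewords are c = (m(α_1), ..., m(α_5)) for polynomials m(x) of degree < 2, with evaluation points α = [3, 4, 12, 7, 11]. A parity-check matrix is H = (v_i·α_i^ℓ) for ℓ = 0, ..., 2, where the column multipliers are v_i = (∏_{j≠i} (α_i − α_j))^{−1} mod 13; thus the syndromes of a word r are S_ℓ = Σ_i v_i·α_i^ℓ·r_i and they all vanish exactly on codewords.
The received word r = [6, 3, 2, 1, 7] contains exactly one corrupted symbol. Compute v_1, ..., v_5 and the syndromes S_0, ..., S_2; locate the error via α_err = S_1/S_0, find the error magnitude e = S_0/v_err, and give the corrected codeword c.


S = (12, 10, 4), error at position 1, error magnitude e = 11, c = [8, 3, 2, 1, 7].

Step 1: column multipliers v_i = (∏_{j≠i}(α_i − α_j))^{−1} mod 13.
  i = 1 (α = 3): (3−4)(3−12)(3−7)(3−11) = (−1)·(−9)·(−4)·(−8) = 288 ≡ 2, so v_1 = 2^{−1} = 7 (mod 13).
  i = 2 (α = 4): (4−3)(4−12)(4−7)(4−11) = 1·(−8)·(−3)·(−7) = −168 ≡ 1, so v_2 = 1^{−1} = 1 (mod 13).
  i = 3 (α = 12): (12−3)(12−4)(12−7)(12−11) = 9·8·5·1 = 360 ≡ 9, so v_3 = 9^{−1} = 3 (mod 13).
  i = 4 (α = 7): (7−3)(7−4)(7−12)(7−11) = 4·3·(−5)·(−4) = 240 ≡ 6, so v_4 = 6^{−1} = 11 (mod 13).
  i = 5 (α = 11): (11−3)(11−4)(11−12)(11−7) = 8·7·(−1)·4 = −224 ≡ 10, so v_5 = 10^{−1} = 4 (mod 13).
  v = [7, 1, 3, 11, 4].
Step 2: syndromes of r = [6, 3, 2, 1, 7] (all sums mod 13).
  S_0 = Σ v_i r_i = 7·6 + 1·3 + 3·2 + 11·1 + 4·7 = 90 ≡ 12.
  S_1 = Σ v_i α_i r_i = 7·3·6 + 1·4·3 + 3·12·2 + 11·7·1 + 4·11·7 = 595 ≡ 10.
  α_i^2 mod 13 = [9, 3, 1, 10, 4].
  S_2 = Σ v_i α_i^2 r_i = 7·9·6 + 1·3·3 + 3·1·2 + 11·10·1 + 4·4·7 = 615 ≡ 4.
  S = (12, 10, 4) ≠ 0, so r is not a codeword (an error is present).
Step 3: locate the error. For a single error e at position i, S_ℓ = v_i·e·α_i^ℓ, so α_err = S_1/S_0.
  S_0^{−1} = 12^{−1} = 12 (mod 13), so α_err = 10·12 = 120 ≡ 3 = α_1. Error position i = 1.
  Consistency check: S_2/S_1 = 4·4 = 16 ≡ 3 = α_err ✓ (single-error assumption holds).
Step 4: error magnitude e = S_0/v_1 = S_0·∏_{j≠1}(α_1 − α_j) = 12·2 = 24 ≡ 11 (mod 13).
Step 5: correct position 1: c_1 = r_1 − e = 6 − 11 ≡ 8 (mod 13). Hence c = [8, 3, 2, 1, 7].
  Check: interpolating c through the α_i gives m(x) = 10 + 8·x (degree < 2) with m(α_i) = c_i for every i, so c is indeed a codeword.


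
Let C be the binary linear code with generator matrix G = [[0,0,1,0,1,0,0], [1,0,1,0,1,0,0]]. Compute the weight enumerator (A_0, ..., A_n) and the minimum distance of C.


Weight distribution: A_0 = 1, A_1 = 1, A_2 = 1, A_3 = 1. Minimum distance d = 1.

Enumerate all 2^2 = 4 messages m ∈ F_2^2.
For each, compute codeword c = mG in F_2^7, then tally its weight.
  m = 00 → c = 0000000, weight = 0.
  m = 10 → c = 0010100, weight = 2.
  m = 01 → c = 1010100, weight = 3.
  m = 11 → c = 1000000, weight = 1.
Tally weights:
  weight 0: 1 codewords.
  weight 1: 1 codewords.
  weight 2: 1 codewords.
  weight 3: 1 codewords.
Minimum distance d = smallest w > 0 with A_w > 0 = 1.
Sanity: Σ A_w = 4 = 2^2 = 4 ✓.


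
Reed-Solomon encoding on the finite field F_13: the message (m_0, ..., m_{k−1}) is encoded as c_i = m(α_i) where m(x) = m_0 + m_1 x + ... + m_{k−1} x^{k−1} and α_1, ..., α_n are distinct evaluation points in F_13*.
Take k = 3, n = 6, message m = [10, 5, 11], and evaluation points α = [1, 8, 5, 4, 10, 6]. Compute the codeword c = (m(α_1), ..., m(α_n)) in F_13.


c = [0, 0, 11, 11, 3, 7]

Message polynomial: m(x) = 10 + 5·x + 11·x^2 (mod 13).
For each evaluation point α_i, compute m(α_i) mod 13:
  α_1 = 1: Horner steps 11 → 3 → 0, so m(1) = 0.
  α_2 = 8: Horner steps 11 → 2 → 0, so m(8) = 0.
  α_3 = 5: Horner steps 11 → 8 → 11, so m(5) = 11.
  α_4 = 4: Horner steps 11 → 10 → 11, so m(4) = 11.
  α_5 = 10: Horner steps 11 → 11 → 3, so m(10) = 3.
  α_6 = 6: Horner steps 11 → 6 → 7, so m(6) = 7.
Codeword c = [0, 0, 11, 11, 3, 7] ∈ F_13^6.


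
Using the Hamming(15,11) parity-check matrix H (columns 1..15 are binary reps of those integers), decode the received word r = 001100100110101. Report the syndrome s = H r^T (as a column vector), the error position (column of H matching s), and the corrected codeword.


s = (0, 0, 1, 1)^T, error position = 3, corrected codeword c = 000100100110101

Compute s = H r^T mod 2 one row at a time:
  s_1 = 0 + 0 + 1 + 1 + 0 + 1 + 0 + 1 = 4 ≡ 0 (mod 2).
  s_2 = 1 + 0 + 0 + 1 + 0 + 1 + 0 + 1 = 4 ≡ 0 (mod 2).
  s_3 = 0 + 1 + 0 + 1 + 1 + 1 + 0 + 1 = 5 ≡ 1 (mod 2).
  s_4 = 0 + 1 + 0 + 1 + 0 + 1 + 1 + 1 = 5 ≡ 1 (mod 2).
s = (0, 0, 1, 1)^T — this equals column 3 of H (binary 0011), so error is at position 3.
Correct: flip bit 3 of r = 001100100110101 to get c = 000100100110101.


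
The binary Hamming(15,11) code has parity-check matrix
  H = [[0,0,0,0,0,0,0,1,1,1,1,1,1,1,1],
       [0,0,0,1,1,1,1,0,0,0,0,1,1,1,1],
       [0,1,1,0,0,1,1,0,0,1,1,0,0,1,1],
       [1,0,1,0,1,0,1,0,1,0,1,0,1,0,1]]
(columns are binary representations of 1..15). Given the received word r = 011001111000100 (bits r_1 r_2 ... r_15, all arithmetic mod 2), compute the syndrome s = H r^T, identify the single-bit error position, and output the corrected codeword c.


s = (1, 1, 0, 0)^T, error position = 12, corrected codeword c = 011001111001100

Compute s = H r^T mod 2 one row at a time:
  s_1 = 1 + 1 + 0 + 0 + 0 + 1 + 0 + 0 = 3 ≡ 1 (mod 2).
  s_2 = 0 + 0 + 1 + 1 + 0 + 1 + 0 + 0 = 3 ≡ 1 (mod 2).
  s_3 = 1 + 1 + 1 + 1 + 0 + 0 + 0 + 0 = 4 ≡ 0 (mod 2).
  s_4 = 0 + 1 + 0 + 1 + 1 + 0 + 1 + 0 = 4 ≡ 0 (mod 2).
s = (1, 1, 0, 0)^T — this equals column 12 of H (binary 1100), so error is at position 12.
Correct: flip bit 12 of r = 011001111000100 to get c = 011001111001100.


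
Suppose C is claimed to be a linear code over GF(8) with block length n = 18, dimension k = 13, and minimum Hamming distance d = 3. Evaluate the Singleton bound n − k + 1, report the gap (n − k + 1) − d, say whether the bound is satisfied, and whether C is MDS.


Singleton RHS = n − k + 1 = 6, slack = 3, bound satisfied, not MDS.

Singleton bound: d ≤ n − k + 1.
Here n = 18, k = 13, so n − k + 1 = 6.
Given d = 3, check d ≤ 6: YES.
Slack = (n − k + 1) − d = 3.
The code is NOT MDS (slack = 3 > 0).
Description: the claimed parameters are [18, 13, 3]_8; such a code would be non-MDS.


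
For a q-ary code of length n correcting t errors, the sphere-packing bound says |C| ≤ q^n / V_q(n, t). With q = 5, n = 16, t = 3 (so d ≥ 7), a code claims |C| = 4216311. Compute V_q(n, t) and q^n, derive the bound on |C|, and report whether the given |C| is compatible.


V_q(n, t) = 37825, q^n = 152587890625, Hamming bound = 4034048, |C| = 4216311 > bound (violated).

Step 1: Compute V_q(n, t) = Σ_{j=0}^3 C(n, j) (q−1)^j.
  j = 0: C(16,0)·(4)^0 = 1·1 = 1.
  j = 1: C(16,1)·(4)^1 = 16·4 = 64.
  j = 2: C(16,2)·(4)^2 = 120·16 = 1920.
  j = 3: C(16,3)·(4)^3 = 560·64 = 35840.
  V_q(n, t) = 1 + 64 + 1920 + 35840 = 37825.
Step 2: q^n = 5^16 = 152587890625.
Step 3: Hamming bound ⌊q^n / V_q(n,t)⌋ = ⌊152587890625/37825⌋ = 4034048.
Step 4: Compare |C| = 4216311 to 4034048: violated.
The claimed |C| lies above the Hamming bound, so no 5-ary code of length 16 with d ≥ 7 can have 4216311 codewords.
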